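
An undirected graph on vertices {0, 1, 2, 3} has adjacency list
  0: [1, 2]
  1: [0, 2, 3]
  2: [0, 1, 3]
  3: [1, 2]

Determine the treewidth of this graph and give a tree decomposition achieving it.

Treewidth 2.
One optimal decomposition is:
Bags: B1 = {1, 2, 3}  B2 = {0, 1, 2}
Tree: B1–B2

Each bag holds 3 vertices, so the decomposition has width 2, which upper-bounds the treewidth. On the other hand G contains the 3-clique {0, 1, 2}. A clique must lie in a single bag of any decomposition, so no decomposition can have width below 2. Therefore the treewidth is 2.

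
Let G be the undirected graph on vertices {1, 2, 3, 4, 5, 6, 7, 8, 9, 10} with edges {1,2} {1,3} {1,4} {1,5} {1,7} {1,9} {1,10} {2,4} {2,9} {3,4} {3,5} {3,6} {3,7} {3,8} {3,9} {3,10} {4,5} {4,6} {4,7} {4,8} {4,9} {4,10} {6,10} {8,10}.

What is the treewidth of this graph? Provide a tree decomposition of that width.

Treewidth 3.
One such decomposition:
Bags: B1 = {1, 3, 4, 10}  B2 = {1, 3, 4, 9}  B3 = {1, 2, 4, 9}  B4 = {3, 4, 6, 10}  B5 = {1, 3, 4, 7}  B6 = {1, 3, 4, 5}  B7 = {3, 4, 8, 10}
Tree: B1–B2, B2–B3, B1–B4, B2–B5, B1–B6, B1–B7

Each bag holds 4 vertices, so the decomposition has width 3, which upper-bounds the treewidth. On the other hand G contains the 4-clique {1, 2, 4, 9}. A clique must lie in a single bag of any decomposition, so no decomposition can have width below 3. Hence tw(G) = 3 exactly.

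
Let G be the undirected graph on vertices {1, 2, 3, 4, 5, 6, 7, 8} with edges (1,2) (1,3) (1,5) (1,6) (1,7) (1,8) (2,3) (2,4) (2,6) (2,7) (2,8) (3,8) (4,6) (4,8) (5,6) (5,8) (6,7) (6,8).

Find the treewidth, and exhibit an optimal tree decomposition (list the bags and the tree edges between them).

Treewidth 3.
One such decomposition:
Bags: B1 = {1, 5, 6, 8}  B2 = {1, 2, 6, 8}  B3 = {2, 4, 6, 8}  B4 = {1, 2, 6, 7}  B5 = {1, 2, 3, 8}
Tree: B1–B2, B2–B3, B2–B4, B2–B5

Each bag holds 4 vertices, so the decomposition has width 3, which upper-bounds the treewidth. Conversely, {1, 2, 3, 8} is a clique of size 4, and the vertices of any clique must share a bag in every tree decomposition; so some bag has ≥ 4 vertices and tw(G) ≥ 3. Hence tw(G) = 3 exactly.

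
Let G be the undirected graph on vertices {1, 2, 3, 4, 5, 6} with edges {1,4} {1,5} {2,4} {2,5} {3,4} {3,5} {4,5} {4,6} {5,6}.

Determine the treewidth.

2

A width-2 tree decomposition is:
Bags: B1 = {2, 4, 5}  B2 = {4, 5, 6}  B3 = {1, 4, 5}  B4 = {3, 4, 5}
Tree: B1–B2, B2–B3, B2–B4
Every bag has size at most 3, so the width is 3 − 1 = 2 and tw(G) ≤ 2. Conversely, {1, 4, 5} is a clique of size 3, and the vertices of any clique must share a bag in every tree decomposition; so some bag has ≥ 3 vertices and tw(G) ≥ 2. Therefore the treewidth is 2.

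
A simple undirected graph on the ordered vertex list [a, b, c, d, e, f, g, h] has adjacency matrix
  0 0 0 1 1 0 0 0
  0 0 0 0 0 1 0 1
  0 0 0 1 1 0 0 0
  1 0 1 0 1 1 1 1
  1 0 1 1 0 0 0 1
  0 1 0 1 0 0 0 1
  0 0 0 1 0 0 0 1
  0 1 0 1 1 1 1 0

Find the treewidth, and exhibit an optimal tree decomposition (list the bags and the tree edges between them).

Treewidth 2.
Bags: B1 = {d, g, h}  B2 = {d, e, h}  B3 = {a, d, e}  B4 = {c, d, e}  B5 = {d, f, h}  B6 = {b, f, h}
Tree: B1–B2, B2–B3, B2–B4, B1–B5, B5–B6

Every bag has size at most 3, so the width is 3 − 1 = 2 and tw(G) ≤ 2. On the other hand G contains the 3-clique {d, g, h}. A clique must lie in a single bag of any decomposition, so no decomposition can have width below 2. The upper and lower bounds meet at 2, so that is the treewidth.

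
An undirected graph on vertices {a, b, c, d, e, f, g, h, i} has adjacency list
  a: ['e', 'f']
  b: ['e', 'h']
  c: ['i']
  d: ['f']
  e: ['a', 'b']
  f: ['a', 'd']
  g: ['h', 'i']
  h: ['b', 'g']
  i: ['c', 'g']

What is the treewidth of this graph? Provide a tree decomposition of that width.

Treewidth 1.
One such decomposition:
Bags: B1 = {c, i}  B2 = {g, i}  B3 = {g, h}  B4 = {b, h}  B5 = {b, e}  B6 = {a, e}  B7 = {a, f}  B8 = {d, f}
Tree: B1–B2, B2–B3, B3–B4, B4–B5, B5–B6, B6–B7, B7–B8

Every bag has size at most 2, so the width is 2 − 1 = 1 and tw(G) ≤ 1. Any graph with an edge has treewidth ≥ 1, and G has the edge c–i. The upper and lower bounds meet at 1, so that is the treewidth.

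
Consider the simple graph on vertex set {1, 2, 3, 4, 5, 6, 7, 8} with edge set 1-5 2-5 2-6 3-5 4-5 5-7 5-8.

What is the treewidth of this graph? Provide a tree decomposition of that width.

Each bag holds 2 vertices, so the decomposition has width 1, which upper-bounds the treewidth. G has an edge, so its treewidth is at least 1. Hence tw(G) = 1 exactly.

Treewidth 1.
Bags: B1 = {5, 8}  B2 = {1, 5}  B3 = {4, 5}  B4 = {2, 5}  B5 = {5, 7}  B6 = {2, 6}  B7 = {3, 5}
Tree: B1–B2, B2–B3, B2–B4, B1–B5, B4–B6, B5–B7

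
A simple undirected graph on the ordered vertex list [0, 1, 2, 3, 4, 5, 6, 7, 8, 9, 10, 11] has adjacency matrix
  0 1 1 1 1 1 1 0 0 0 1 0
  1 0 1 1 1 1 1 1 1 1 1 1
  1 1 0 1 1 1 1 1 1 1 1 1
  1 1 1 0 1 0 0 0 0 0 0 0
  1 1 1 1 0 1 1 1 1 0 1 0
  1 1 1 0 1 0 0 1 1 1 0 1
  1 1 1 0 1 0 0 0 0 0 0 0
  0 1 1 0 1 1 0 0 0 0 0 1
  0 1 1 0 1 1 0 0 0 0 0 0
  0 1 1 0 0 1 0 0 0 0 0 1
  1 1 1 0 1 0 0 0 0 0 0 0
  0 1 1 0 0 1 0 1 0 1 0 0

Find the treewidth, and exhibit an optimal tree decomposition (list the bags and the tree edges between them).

Each bag holds 5 vertices, so the decomposition has width 4, which upper-bounds the treewidth. For the lower bound, the 5 vertices {1, 2, 5, 9, 11} are pairwise adjacent, and any tree decomposition puts a clique entirely inside one bag — forcing width ≥ 4. Therefore the treewidth is 4.

Treewidth 4.
One such decomposition:
Bags: B1 = {1, 2, 4, 5, 8}  B2 = {0, 1, 2, 4, 5}  B3 = {0, 1, 2, 4, 10}  B4 = {1, 2, 4, 5, 7}  B5 = {1, 2, 5, 7, 11}  B6 = {0, 1, 2, 3, 4}  B7 = {1, 2, 5, 9, 11}  B8 = {0, 1, 2, 4, 6}
Tree: B1–B2, B2–B3, B1–B4, B4–B5, B2–B6, B5–B7, B6–B8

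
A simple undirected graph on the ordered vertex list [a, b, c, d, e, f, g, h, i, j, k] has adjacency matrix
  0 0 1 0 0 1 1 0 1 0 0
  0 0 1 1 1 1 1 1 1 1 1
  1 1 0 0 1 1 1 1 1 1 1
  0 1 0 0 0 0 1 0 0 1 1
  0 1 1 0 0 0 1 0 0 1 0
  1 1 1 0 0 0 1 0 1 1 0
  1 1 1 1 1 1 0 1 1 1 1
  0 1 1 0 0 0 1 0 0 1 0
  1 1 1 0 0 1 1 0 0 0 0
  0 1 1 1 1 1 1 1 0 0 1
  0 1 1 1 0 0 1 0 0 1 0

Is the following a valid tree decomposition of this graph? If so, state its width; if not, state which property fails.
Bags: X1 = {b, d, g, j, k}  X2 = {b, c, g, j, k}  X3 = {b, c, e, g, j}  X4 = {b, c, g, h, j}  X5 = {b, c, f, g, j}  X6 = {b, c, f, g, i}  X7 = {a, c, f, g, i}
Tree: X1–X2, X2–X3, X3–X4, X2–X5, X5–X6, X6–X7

Yes; width 4.

Vertex coverage: the bags together contain {a, b, c, d, e, f, g, h, i, j, k}, the full vertex set. Edge coverage: each edge of G has both endpoints in at least one bag. Running intersection: for every vertex, the bags containing it form a connected subtree. All three properties hold, so this is a valid tree decomposition of width max|bag| − 1 = 4, and hence tw(G) ≤ 4.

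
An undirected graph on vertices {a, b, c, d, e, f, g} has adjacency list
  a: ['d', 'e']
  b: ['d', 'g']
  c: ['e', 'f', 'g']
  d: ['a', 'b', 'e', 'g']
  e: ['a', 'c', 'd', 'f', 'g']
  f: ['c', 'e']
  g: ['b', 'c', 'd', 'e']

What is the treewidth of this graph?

2

A width-2 tree decomposition is:
Bags: B1 = {d, e, g}  B2 = {b, d, g}  B3 = {a, d, e}  B4 = {c, e, g}  B5 = {c, e, f}
Tree: B1–B2, B1–B3, B1–B4, B4–B5
The largest bag has 3 vertices, giving width 2; this decomposition certifies tw(G) ≤ 2. On the other hand G contains the 3-clique {d, e, g}. A clique must lie in a single bag of any decomposition, so no decomposition can have width below 2. Hence tw(G) = 2 exactly.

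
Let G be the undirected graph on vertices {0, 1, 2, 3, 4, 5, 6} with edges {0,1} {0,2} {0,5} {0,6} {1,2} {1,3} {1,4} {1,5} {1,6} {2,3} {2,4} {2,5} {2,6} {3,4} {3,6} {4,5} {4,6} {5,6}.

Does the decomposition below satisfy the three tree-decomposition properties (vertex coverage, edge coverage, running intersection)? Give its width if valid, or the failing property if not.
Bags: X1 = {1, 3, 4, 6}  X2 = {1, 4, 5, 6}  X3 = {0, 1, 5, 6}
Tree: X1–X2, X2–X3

A tree decomposition must satisfy three properties: every vertex lies in some bag; for every edge, both endpoints lie together in some bag; and for every vertex, the bags containing it form a connected subtree. Here vertex 2 appears in no bag, so the decomposition is invalid.

No — vertex 2 appears in no bag.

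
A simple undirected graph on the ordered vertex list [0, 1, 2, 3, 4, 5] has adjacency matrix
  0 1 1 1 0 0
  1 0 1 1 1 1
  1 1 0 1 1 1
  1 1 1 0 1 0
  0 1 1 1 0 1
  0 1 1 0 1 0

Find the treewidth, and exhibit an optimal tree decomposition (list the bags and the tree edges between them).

The largest bag has 4 vertices, giving width 3; this decomposition certifies tw(G) ≤ 3. On the other hand G contains the 4-clique {0, 1, 2, 3}. A clique must lie in a single bag of any decomposition, so no decomposition can have width below 3. Therefore the treewidth is 3.

Treewidth 3.
One such decomposition:
Bags: B1 = {0, 1, 2, 3}  B2 = {1, 2, 3, 4}  B3 = {1, 2, 4, 5}
Tree: B1–B2, B2–B3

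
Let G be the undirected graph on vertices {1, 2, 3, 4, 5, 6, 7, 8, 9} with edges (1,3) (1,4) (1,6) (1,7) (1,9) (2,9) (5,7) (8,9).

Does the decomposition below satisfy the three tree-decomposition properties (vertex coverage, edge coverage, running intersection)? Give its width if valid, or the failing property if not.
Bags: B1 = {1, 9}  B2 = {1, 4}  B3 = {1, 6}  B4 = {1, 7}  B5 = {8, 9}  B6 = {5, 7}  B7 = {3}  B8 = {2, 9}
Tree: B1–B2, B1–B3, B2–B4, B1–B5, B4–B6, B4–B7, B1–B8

No — edge (1,3) lies in no bag.

A tree decomposition must satisfy three properties: every vertex lies in some bag; for every edge, both endpoints lie together in some bag; and for every vertex, the bags containing it form a connected subtree. Here edge (1,3) lies in no bag, so the decomposition is invalid.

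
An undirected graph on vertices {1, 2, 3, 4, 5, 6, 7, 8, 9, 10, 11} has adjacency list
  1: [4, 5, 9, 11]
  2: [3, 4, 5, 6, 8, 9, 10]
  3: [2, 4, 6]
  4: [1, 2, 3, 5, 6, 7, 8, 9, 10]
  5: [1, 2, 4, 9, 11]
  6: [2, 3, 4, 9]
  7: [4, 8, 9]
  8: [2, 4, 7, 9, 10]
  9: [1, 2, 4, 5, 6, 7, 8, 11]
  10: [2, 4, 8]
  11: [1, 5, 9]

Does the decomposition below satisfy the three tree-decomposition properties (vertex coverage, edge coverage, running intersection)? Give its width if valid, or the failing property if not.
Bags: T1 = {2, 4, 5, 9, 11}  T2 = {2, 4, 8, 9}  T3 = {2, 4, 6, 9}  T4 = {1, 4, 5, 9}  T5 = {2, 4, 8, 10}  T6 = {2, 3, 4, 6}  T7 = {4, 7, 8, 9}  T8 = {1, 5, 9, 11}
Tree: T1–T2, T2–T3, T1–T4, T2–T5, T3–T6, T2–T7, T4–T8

A tree decomposition must satisfy three properties: every vertex lies in some bag; for every edge, both endpoints lie together in some bag; and for every vertex, the bags containing it form a connected subtree. Here bags containing vertex 11 are not connected in the tree, so the decomposition is invalid.

No — bags containing vertex 11 are not connected in the tree.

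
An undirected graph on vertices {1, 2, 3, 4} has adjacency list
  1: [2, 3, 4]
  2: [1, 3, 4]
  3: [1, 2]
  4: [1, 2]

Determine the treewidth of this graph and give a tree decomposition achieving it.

The largest bag has 3 vertices, giving width 2; this decomposition certifies tw(G) ≤ 2. On the other hand G contains the 3-clique {1, 2, 3}. A clique must lie in a single bag of any decomposition, so no decomposition can have width below 2. Combining the bounds, tw(G) = 2.

Treewidth 2.
One such decomposition:
Bags: B1 = {1, 2, 4}  B2 = {1, 2, 3}
Tree: B1–B2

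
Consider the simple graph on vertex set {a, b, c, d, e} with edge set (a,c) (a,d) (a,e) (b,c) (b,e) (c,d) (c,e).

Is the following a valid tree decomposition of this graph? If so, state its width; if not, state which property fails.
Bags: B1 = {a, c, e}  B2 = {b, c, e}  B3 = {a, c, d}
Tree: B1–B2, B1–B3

Yes; width 2.

Vertex coverage: the bags together contain {a, b, c, d, e}, the full vertex set. Edge coverage: each edge of G has both endpoints in at least one bag. Running intersection: for every vertex, the bags containing it form a connected subtree. All three properties hold, so this is a valid tree decomposition of width max|bag| − 1 = 2, and hence tw(G) ≤ 2.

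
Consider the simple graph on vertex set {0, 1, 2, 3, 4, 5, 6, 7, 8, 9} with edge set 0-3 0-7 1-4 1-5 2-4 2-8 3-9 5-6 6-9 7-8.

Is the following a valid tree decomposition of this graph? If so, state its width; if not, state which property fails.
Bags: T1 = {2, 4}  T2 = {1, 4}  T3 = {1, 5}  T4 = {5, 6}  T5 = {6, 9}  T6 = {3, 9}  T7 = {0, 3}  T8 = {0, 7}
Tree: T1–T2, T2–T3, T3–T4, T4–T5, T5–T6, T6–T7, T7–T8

No — vertex 8 appears in no bag.

A tree decomposition must satisfy three properties: every vertex lies in some bag; for every edge, both endpoints lie together in some bag; and for every vertex, the bags containing it form a connected subtree. Here vertex 8 appears in no bag, so the decomposition is invalid.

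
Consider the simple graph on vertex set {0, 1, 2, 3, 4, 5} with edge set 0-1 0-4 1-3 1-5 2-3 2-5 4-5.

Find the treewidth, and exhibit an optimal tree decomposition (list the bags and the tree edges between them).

The largest bag has 3 vertices, giving width 2; this decomposition certifies tw(G) ≤ 2. For the lower bound, G contains the cycle 0–4–5–1–0, so G is not a forest; only forests have treewidth ≤ 1, hence tw(G) ≥ 2. The upper and lower bounds meet at 2, so that is the treewidth.

Treewidth 2.
One such decomposition:
Bags: B1 = {0, 1, 4}  B2 = {1, 4, 5}  B3 = {1, 3, 5}  B4 = {2, 3, 5}
Tree: B1–B2, B2–B3, B3–B4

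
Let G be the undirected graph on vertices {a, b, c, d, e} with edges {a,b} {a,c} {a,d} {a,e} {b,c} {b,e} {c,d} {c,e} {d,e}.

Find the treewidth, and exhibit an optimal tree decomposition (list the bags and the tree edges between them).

Treewidth 3.
Bags: B1 = {a, b, c, e}  B2 = {a, c, d, e}
Tree: B1–B2

The largest bag has 4 vertices, giving width 3; this decomposition certifies tw(G) ≤ 3. For the lower bound, the 4 vertices {a, c, d, e} are pairwise adjacent, and any tree decomposition puts a clique entirely inside one bag — forcing width ≥ 3. Combining the bounds, tw(G) = 3.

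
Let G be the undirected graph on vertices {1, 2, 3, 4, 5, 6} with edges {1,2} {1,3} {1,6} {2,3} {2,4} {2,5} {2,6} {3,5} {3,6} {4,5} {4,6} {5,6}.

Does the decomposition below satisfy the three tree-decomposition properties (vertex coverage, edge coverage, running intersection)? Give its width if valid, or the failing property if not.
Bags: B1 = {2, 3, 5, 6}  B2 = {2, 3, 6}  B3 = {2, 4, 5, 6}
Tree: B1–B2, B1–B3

No — vertex 1 appears in no bag.

A tree decomposition must satisfy three properties: every vertex lies in some bag; for every edge, both endpoints lie together in some bag; and for every vertex, the bags containing it form a connected subtree. Here vertex 1 appears in no bag, so the decomposition is invalid.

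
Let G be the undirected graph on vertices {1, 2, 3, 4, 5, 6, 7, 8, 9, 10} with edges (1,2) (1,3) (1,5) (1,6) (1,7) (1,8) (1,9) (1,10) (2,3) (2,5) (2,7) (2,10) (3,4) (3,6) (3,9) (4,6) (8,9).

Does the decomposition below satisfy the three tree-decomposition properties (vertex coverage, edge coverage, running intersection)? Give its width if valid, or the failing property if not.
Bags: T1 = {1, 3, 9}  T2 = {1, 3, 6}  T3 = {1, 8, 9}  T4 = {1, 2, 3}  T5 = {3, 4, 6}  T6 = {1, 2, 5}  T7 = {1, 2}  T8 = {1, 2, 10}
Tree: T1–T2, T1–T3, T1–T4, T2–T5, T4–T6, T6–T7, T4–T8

No — vertex 7 appears in no bag.

A tree decomposition must satisfy three properties: every vertex lies in some bag; for every edge, both endpoints lie together in some bag; and for every vertex, the bags containing it form a connected subtree. Here vertex 7 appears in no bag, so the decomposition is invalid.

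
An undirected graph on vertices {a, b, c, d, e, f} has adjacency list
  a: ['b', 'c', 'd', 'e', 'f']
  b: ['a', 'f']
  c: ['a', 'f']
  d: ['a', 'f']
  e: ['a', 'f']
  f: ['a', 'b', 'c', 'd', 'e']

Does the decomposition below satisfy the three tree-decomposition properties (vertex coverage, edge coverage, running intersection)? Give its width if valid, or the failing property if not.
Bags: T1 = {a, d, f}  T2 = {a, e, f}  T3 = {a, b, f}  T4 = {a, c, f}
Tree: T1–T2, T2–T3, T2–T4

Yes; width 2.

Vertex coverage: the bags together contain {a, b, c, d, e, f}, the full vertex set. Edge coverage: each edge of G has both endpoints in at least one bag. Running intersection: for every vertex, the bags containing it form a connected subtree. All three properties hold, so this is a valid tree decomposition of width max|bag| − 1 = 2, and hence tw(G) ≤ 2.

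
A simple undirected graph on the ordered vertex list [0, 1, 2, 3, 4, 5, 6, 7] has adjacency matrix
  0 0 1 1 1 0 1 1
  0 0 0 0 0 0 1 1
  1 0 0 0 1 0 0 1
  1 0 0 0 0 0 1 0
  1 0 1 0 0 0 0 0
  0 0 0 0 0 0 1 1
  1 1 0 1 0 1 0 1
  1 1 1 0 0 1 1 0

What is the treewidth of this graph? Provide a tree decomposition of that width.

Treewidth 2.
Bags: B1 = {0, 3, 6}  B2 = {0, 6, 7}  B3 = {0, 2, 7}  B4 = {5, 6, 7}  B5 = {1, 6, 7}  B6 = {0, 2, 4}
Tree: B1–B2, B2–B3, B2–B4, B4–B5, B3–B6

Every bag has size at most 3, so the width is 3 − 1 = 2 and tw(G) ≤ 2. Conversely, {0, 2, 4} is a clique of size 3, and the vertices of any clique must share a bag in every tree decomposition; so some bag has ≥ 3 vertices and tw(G) ≥ 2. Hence tw(G) = 2 exactly.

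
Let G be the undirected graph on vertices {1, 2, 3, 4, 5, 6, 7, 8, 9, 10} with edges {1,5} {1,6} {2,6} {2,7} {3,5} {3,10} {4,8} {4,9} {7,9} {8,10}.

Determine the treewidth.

2

A width-2 tree decomposition is:
Bags: B1 = {3, 5, 10}  B2 = {5, 8, 10}  B3 = {4, 5, 8}  B4 = {4, 5, 9}  B5 = {5, 7, 9}  B6 = {2, 5, 7}  B7 = {2, 5, 6}  B8 = {1, 5, 6}
Tree: B1–B2, B2–B3, B3–B4, B4–B5, B5–B6, B6–B7, B7–B8
Every bag has size at most 3, so the width is 3 − 1 = 2 and tw(G) ≤ 2. The edges 5–3–10–8–4–9–7–2–6–1–5 form a cycle, so G is not a tree and its treewidth is at least 2. Combining the bounds, tw(G) = 2.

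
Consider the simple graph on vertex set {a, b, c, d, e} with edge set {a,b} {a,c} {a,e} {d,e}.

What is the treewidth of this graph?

A width-1 tree decomposition is:
Bags: B1 = {a, c}  B2 = {a, e}  B3 = {d, e}  B4 = {a, b}
Tree: B1–B2, B2–B3, B1–B4
Every bag has size at most 2, so the width is 2 − 1 = 1 and tw(G) ≤ 1. G has an edge, so its treewidth is at least 1. Therefore the treewidth is 1.

1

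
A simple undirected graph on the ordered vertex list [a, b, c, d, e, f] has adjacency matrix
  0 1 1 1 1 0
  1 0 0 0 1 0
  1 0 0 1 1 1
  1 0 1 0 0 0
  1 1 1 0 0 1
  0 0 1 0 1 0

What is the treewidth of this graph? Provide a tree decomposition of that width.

Every bag has size at most 3, so the width is 3 − 1 = 2 and tw(G) ≤ 2. On the other hand G contains the 3-clique {a, c, d}. A clique must lie in a single bag of any decomposition, so no decomposition can have width below 2. Therefore the treewidth is 2.

Treewidth 2.
One such decomposition:
Bags: B1 = {a, c, e}  B2 = {a, b, e}  B3 = {c, e, f}  B4 = {a, c, d}
Tree: B1–B2, B1–B3, B1–B4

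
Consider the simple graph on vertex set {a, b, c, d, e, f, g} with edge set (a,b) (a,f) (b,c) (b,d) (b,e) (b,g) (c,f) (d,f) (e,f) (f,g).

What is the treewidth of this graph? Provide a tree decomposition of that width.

Treewidth 2.
One optimal decomposition is:
Bags: B1 = {b, c, f}  B2 = {b, f, g}  B3 = {b, d, f}  B4 = {b, e, f}  B5 = {a, b, f}
Tree: B1–B2, B2–B3, B3–B4, B4–B5

Each bag holds 3 vertices, so the decomposition has width 2, which upper-bounds the treewidth. Since b–c–f–g–b is a cycle in G, G is not acyclic. Forests are exactly the graphs of treewidth ≤ 1, so tw(G) ≥ 2. Combining the bounds, tw(G) = 2.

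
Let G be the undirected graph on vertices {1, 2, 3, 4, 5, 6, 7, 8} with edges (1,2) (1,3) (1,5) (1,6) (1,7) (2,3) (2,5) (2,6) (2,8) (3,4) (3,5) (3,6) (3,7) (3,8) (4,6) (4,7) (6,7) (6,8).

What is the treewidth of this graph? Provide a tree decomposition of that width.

Treewidth 3.
One optimal decomposition is:
Bags: B1 = {1, 2, 3, 6}  B2 = {2, 3, 6, 8}  B3 = {1, 2, 3, 5}  B4 = {1, 3, 6, 7}  B5 = {3, 4, 6, 7}
Tree: B1–B2, B1–B3, B1–B4, B4–B5

Each bag holds 4 vertices, so the decomposition has width 3, which upper-bounds the treewidth. Conversely, {1, 2, 3, 5} is a clique of size 4, and the vertices of any clique must share a bag in every tree decomposition; so some bag has ≥ 4 vertices and tw(G) ≥ 3. The upper and lower bounds meet at 3, so that is the treewidth.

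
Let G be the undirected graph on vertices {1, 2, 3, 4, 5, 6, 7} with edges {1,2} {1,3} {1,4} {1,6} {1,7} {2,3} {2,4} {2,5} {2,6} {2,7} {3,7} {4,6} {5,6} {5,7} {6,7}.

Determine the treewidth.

3

A width-3 tree decomposition is:
Bags: B1 = {1, 2, 3, 7}  B2 = {1, 2, 6, 7}  B3 = {2, 5, 6, 7}  B4 = {1, 2, 4, 6}
Tree: B1–B2, B2–B3, B2–B4
Every bag has size at most 4, so the width is 4 − 1 = 3 and tw(G) ≤ 3. On the other hand G contains the 4-clique {1, 2, 3, 7}. A clique must lie in a single bag of any decomposition, so no decomposition can have width below 3. Therefore the treewidth is 3.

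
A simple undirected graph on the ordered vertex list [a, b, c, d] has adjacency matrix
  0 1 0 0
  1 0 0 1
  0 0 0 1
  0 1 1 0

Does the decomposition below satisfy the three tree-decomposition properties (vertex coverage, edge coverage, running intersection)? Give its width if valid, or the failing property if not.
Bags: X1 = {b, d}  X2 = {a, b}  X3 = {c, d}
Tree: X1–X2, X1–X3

Yes; width 1.

Every vertex of G appears in some bag (union = {a, b, c, d}); every edge is covered by a bag; and for each vertex v the set of bags containing v is connected in the bag tree. The decomposition is therefore valid. The largest bag has 2 vertices, so the width is 1.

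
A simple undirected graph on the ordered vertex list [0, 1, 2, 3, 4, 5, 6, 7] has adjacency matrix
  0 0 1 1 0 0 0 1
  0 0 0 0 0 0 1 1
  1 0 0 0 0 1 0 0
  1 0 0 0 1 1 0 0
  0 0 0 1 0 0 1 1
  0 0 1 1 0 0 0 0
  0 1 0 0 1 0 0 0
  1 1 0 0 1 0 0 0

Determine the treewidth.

2

A width-2 tree decomposition is:
Bags: B1 = {0, 2, 5}  B2 = {0, 3, 5}  B3 = {0, 3, 7}  B4 = {3, 4, 7}  B5 = {1, 4, 7}  B6 = {1, 4, 6}
Tree: B1–B2, B2–B3, B3–B4, B4–B5, B5–B6
Every bag has size at most 3, so the width is 3 − 1 = 2 and tw(G) ≤ 2. For the lower bound, G contains the cycle 2–5–3–0–2, so G is not a forest; only forests have treewidth ≤ 1, hence tw(G) ≥ 2. Combining the bounds, tw(G) = 2.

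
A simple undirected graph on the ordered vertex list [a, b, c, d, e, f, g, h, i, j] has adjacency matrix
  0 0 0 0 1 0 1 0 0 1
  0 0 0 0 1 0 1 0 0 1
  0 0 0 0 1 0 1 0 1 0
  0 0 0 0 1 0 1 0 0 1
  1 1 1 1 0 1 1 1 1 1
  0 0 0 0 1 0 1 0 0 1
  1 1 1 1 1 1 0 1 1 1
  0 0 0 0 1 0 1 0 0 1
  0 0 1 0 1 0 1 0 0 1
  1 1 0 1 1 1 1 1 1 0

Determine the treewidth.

A width-3 tree decomposition is:
Bags: B1 = {d, e, g, j}  B2 = {e, f, g, j}  B3 = {a, e, g, j}  B4 = {e, g, i, j}  B5 = {c, e, g, i}  B6 = {b, e, g, j}  B7 = {e, g, h, j}
Tree: B1–B2, B2–B3, B3–B4, B4–B5, B3–B6, B4–B7
Each bag holds 4 vertices, so the decomposition has width 3, which upper-bounds the treewidth. Conversely, {d, e, g, j} is a clique of size 4, and the vertices of any clique must share a bag in every tree decomposition; so some bag has ≥ 4 vertices and tw(G) ≥ 3. Combining the bounds, tw(G) = 3.

3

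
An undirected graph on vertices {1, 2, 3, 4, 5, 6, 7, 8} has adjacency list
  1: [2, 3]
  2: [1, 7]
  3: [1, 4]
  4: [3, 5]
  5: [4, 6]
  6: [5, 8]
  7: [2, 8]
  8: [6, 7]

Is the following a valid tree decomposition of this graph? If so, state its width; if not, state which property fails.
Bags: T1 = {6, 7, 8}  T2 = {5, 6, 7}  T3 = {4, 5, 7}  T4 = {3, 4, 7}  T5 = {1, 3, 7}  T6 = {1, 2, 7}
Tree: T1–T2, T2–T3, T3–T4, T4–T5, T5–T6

Yes; width 2.

Vertex coverage: the bags together contain {1, 2, 3, 4, 5, 6, 7, 8}, the full vertex set. Edge coverage: each edge of G has both endpoints in at least one bag. Running intersection: for every vertex, the bags containing it form a connected subtree. All three properties hold, so this is a valid tree decomposition of width max|bag| − 1 = 2, and hence tw(G) ≤ 2.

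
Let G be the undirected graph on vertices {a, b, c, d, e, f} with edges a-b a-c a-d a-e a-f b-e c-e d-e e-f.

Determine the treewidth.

A width-2 tree decomposition is:
Bags: B1 = {a, e, f}  B2 = {a, b, e}  B3 = {a, c, e}  B4 = {a, d, e}
Tree: B1–B2, B2–B3, B2–B4
The largest bag has 3 vertices, giving width 2; this decomposition certifies tw(G) ≤ 2. For the lower bound, the 3 vertices {a, d, e} are pairwise adjacent, and any tree decomposition puts a clique entirely inside one bag — forcing width ≥ 2. Therefore the treewidth is 2.

2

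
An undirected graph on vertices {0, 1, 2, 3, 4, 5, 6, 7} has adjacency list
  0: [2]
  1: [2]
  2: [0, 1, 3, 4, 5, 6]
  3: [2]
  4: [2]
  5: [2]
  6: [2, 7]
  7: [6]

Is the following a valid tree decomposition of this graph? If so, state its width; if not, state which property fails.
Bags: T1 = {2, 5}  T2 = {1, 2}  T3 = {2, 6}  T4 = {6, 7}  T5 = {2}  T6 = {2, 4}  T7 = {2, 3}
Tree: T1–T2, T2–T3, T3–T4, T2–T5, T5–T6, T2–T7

No — vertex 0 appears in no bag.

A tree decomposition must satisfy three properties: every vertex lies in some bag; for every edge, both endpoints lie together in some bag; and for every vertex, the bags containing it form a connected subtree. Here vertex 0 appears in no bag, so the decomposition is invalid.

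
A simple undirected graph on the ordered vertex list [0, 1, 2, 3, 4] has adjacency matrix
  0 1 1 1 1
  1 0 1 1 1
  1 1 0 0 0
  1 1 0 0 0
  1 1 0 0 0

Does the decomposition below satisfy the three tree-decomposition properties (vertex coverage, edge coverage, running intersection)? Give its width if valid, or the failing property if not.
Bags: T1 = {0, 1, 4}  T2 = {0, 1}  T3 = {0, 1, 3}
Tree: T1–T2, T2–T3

No — vertex 2 appears in no bag.

A tree decomposition must satisfy three properties: every vertex lies in some bag; for every edge, both endpoints lie together in some bag; and for every vertex, the bags containing it form a connected subtree. Here vertex 2 appears in no bag, so the decomposition is invalid.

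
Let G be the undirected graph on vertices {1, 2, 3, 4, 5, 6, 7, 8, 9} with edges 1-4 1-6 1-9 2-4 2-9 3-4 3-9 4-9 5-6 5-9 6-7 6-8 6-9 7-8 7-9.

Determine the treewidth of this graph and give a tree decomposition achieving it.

Each bag holds 3 vertices, so the decomposition has width 2, which upper-bounds the treewidth. On the other hand G contains the 3-clique {6, 7, 8}. A clique must lie in a single bag of any decomposition, so no decomposition can have width below 2. Combining the bounds, tw(G) = 2.

Treewidth 2.
Bags: B1 = {3, 4, 9}  B2 = {1, 4, 9}  B3 = {2, 4, 9}  B4 = {1, 6, 9}  B5 = {6, 7, 9}  B6 = {5, 6, 9}  B7 = {6, 7, 8}
Tree: B1–B2, B2–B3, B2–B4, B4–B5, B5–B6, B5–B7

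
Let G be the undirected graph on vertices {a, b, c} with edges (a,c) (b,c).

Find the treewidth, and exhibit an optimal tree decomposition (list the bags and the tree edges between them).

Every bag has size at most 2, so the width is 2 − 1 = 1 and tw(G) ≤ 1. Any graph with an edge has treewidth ≥ 1, and G has the edge c–a. Therefore the treewidth is 1.

Treewidth 1.
One optimal decomposition is:
Bags: B1 = {a, c}  B2 = {b, c}
Tree: B1–B2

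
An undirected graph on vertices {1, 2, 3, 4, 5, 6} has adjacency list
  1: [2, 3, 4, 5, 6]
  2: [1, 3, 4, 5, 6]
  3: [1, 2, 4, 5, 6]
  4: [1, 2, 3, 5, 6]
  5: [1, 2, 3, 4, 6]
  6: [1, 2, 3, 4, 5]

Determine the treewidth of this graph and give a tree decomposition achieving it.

Treewidth 5.
One optimal decomposition is:
Bags: B1 = {1, 2, 3, 4, 5, 6}
Tree: (single bag)

A single bag containing all 6 vertices is trivially a valid decomposition of width 5. On the other hand G contains the 6-clique {1, 2, 3, 4, 5, 6}. A clique must lie in a single bag of any decomposition, so no decomposition can have width below 5. Therefore the treewidth is 5.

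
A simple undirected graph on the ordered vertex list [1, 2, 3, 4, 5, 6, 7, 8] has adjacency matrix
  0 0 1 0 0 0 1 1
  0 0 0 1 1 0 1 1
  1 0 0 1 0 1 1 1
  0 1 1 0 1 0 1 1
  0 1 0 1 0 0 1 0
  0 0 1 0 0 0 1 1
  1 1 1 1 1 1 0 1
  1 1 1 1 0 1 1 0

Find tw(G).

A width-3 tree decomposition is:
Bags: B1 = {2, 4, 5, 7}  B2 = {2, 4, 7, 8}  B3 = {3, 4, 7, 8}  B4 = {1, 3, 7, 8}  B5 = {3, 6, 7, 8}
Tree: B1–B2, B2–B3, B3–B4, B4–B5
Each bag holds 4 vertices, so the decomposition has width 3, which upper-bounds the treewidth. On the other hand G contains the 4-clique {2, 4, 7, 8}. A clique must lie in a single bag of any decomposition, so no decomposition can have width below 3. Therefore the treewidth is 3.

3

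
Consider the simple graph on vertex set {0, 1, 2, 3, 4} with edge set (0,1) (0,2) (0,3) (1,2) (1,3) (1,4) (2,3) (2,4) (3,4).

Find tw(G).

3

A width-3 tree decomposition is:
Bags: B1 = {0, 1, 2, 3}  B2 = {1, 2, 3, 4}
Tree: B1–B2
The largest bag has 4 vertices, giving width 3; this decomposition certifies tw(G) ≤ 3. Conversely, {0, 1, 2, 3} is a clique of size 4, and the vertices of any clique must share a bag in every tree decomposition; so some bag has ≥ 4 vertices and tw(G) ≥ 3. Combining the bounds, tw(G) = 3.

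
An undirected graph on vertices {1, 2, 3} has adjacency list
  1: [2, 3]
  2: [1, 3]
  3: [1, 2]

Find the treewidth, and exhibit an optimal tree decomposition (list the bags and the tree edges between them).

A single bag containing all 3 vertices is trivially a valid decomposition of width 2. For the lower bound, the 3 vertices {1, 2, 3} are pairwise adjacent, and any tree decomposition puts a clique entirely inside one bag — forcing width ≥ 2. The upper and lower bounds meet at 2, so that is the treewidth.

Treewidth 2.
One optimal decomposition is:
Bags: B1 = {1, 2, 3}
Tree: (single bag)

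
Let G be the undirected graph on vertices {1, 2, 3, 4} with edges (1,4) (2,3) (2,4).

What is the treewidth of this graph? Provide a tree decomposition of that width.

Each bag holds 2 vertices, so the decomposition has width 1, which upper-bounds the treewidth. Since G has at least one edge (e.g. 3–2), it is not an edgeless graph, so tw(G) ≥ 1. The upper and lower bounds meet at 1, so that is the treewidth.

Treewidth 1.
One optimal decomposition is:
Bags: B1 = {2, 3}  B2 = {2, 4}  B3 = {1, 4}
Tree: B1–B2, B2–B3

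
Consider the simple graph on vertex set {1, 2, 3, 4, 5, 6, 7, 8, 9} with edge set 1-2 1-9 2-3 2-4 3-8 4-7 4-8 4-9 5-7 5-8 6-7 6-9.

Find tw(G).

3

A width-3 tree decomposition is:
Bags: B1 = {1, 2, 3, 9}  B2 = {2, 3, 4, 9}  B3 = {3, 4, 8, 9}  B4 = {4, 6, 8, 9}  B5 = {4, 6, 7, 8}  B6 = {5, 6, 7, 8}
Tree: B1–B2, B2–B3, B3–B4, B4–B5, B5–B6
Each bag holds 4 vertices, so the decomposition has width 3, which upper-bounds the treewidth. For the lower bound: the 4 vertex sets {1,2,3}, {9}, {4}, {5,6,7,8} are disjoint, each induces a connected subgraph, and every pair is joined by at least one edge of G. Contracting each set to a single vertex therefore yields K_{4} as a minor, and since treewidth is minor-monotone, tw(G) ≥ tw(K_{4}) = 3. Combining the bounds, tw(G) = 3.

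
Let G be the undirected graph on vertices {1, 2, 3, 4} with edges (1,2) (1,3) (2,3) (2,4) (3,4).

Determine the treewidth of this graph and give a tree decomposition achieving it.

Treewidth 2.
Bags: B1 = {2, 3, 4}  B2 = {1, 2, 3}
Tree: B1–B2

Each bag holds 3 vertices, so the decomposition has width 2, which upper-bounds the treewidth. Conversely, {1, 2, 3} is a clique of size 3, and the vertices of any clique must share a bag in every tree decomposition; so some bag has ≥ 3 vertices and tw(G) ≥ 2. Therefore the treewidth is 2.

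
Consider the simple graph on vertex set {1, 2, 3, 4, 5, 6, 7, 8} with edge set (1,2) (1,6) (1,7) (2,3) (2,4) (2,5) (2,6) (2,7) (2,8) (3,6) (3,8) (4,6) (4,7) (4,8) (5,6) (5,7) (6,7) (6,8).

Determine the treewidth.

A width-3 tree decomposition is:
Bags: B1 = {2, 4, 6, 7}  B2 = {2, 5, 6, 7}  B3 = {2, 4, 6, 8}  B4 = {1, 2, 6, 7}  B5 = {2, 3, 6, 8}
Tree: B1–B2, B1–B3, B2–B4, B3–B5
The largest bag has 4 vertices, giving width 3; this decomposition certifies tw(G) ≤ 3. Conversely, {2, 3, 6, 8} is a clique of size 4, and the vertices of any clique must share a bag in every tree decomposition; so some bag has ≥ 4 vertices and tw(G) ≥ 3. Therefore the treewidth is 3.

3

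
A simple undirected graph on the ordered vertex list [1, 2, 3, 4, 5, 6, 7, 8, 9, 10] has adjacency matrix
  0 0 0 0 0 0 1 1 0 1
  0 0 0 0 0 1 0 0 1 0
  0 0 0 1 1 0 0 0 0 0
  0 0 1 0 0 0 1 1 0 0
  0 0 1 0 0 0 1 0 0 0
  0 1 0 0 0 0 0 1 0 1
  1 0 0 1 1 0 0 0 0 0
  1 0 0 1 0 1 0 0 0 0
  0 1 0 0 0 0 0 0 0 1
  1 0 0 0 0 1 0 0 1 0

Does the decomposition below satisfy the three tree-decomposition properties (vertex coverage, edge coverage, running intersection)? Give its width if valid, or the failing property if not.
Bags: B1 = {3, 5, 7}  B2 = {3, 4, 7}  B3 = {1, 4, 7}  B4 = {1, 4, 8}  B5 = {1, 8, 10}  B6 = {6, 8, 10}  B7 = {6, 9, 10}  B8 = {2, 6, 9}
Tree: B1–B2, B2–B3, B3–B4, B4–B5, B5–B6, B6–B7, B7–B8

Yes; width 2.

Vertex coverage: the bags together contain {1, 2, 3, 4, 5, 6, 7, 8, 9, 10}, the full vertex set. Edge coverage: each edge of G has both endpoints in at least one bag. Running intersection: for every vertex, the bags containing it form a connected subtree. All three properties hold, so this is a valid tree decomposition of width max|bag| − 1 = 2, and hence tw(G) ≤ 2.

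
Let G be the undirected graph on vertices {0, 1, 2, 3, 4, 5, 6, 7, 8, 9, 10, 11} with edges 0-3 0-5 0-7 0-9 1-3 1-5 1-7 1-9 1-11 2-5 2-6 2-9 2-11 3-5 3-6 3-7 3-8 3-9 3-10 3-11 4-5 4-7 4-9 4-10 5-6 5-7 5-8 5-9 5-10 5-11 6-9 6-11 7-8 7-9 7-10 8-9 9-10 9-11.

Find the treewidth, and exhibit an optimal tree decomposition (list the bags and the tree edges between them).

Treewidth 4.
Bags: B1 = {1, 3, 5, 7, 9}  B2 = {1, 3, 5, 9, 11}  B3 = {3, 5, 7, 9, 10}  B4 = {0, 3, 5, 7, 9}  B5 = {3, 5, 7, 8, 9}  B6 = {3, 5, 6, 9, 11}  B7 = {4, 5, 7, 9, 10}  B8 = {2, 5, 6, 9, 11}
Tree: B1–B2, B1–B3, B1–B4, B4–B5, B2–B6, B3–B7, B6–B8

Every bag has size at most 5, so the width is 5 − 1 = 4 and tw(G) ≤ 4. Conversely, {2, 5, 6, 9, 11} is a clique of size 5, and the vertices of any clique must share a bag in every tree decomposition; so some bag has ≥ 5 vertices and tw(G) ≥ 4. The upper and lower bounds meet at 4, so that is the treewidth.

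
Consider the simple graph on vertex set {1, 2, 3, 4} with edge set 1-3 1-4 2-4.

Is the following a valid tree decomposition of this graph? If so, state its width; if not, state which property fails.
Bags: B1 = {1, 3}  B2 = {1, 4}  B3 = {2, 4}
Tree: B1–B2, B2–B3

Vertex coverage: the bags together contain {1, 2, 3, 4}, the full vertex set. Edge coverage: each edge of G has both endpoints in at least one bag. Running intersection: for every vertex, the bags containing it form a connected subtree. All three properties hold, so this is a valid tree decomposition of width max|bag| − 1 = 1, and hence tw(G) ≤ 1.

Yes; width 1.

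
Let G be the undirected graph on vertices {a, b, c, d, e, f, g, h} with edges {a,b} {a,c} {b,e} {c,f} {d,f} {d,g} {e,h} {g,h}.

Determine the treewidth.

2

A width-2 tree decomposition is:
Bags: B1 = {c, d, f}  B2 = {a, c, d}  B3 = {a, b, d}  B4 = {b, d, e}  B5 = {d, e, h}  B6 = {d, g, h}
Tree: B1–B2, B2–B3, B3–B4, B4–B5, B5–B6
The largest bag has 3 vertices, giving width 2; this decomposition certifies tw(G) ≤ 2. The edges d–f–c–a–b–e–h–g–d form a cycle, so G is not a tree and its treewidth is at least 2. The upper and lower bounds meet at 2, so that is the treewidth.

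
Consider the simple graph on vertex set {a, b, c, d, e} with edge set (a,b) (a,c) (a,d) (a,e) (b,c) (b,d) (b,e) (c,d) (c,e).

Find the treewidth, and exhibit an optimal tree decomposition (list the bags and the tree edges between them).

Treewidth 3.
One optimal decomposition is:
Bags: B1 = {a, b, c, d}  B2 = {a, b, c, e}
Tree: B1–B2

The largest bag has 4 vertices, giving width 3; this decomposition certifies tw(G) ≤ 3. For the lower bound, the 4 vertices {a, b, c, d} are pairwise adjacent, and any tree decomposition puts a clique entirely inside one bag — forcing width ≥ 3. Therefore the treewidth is 3.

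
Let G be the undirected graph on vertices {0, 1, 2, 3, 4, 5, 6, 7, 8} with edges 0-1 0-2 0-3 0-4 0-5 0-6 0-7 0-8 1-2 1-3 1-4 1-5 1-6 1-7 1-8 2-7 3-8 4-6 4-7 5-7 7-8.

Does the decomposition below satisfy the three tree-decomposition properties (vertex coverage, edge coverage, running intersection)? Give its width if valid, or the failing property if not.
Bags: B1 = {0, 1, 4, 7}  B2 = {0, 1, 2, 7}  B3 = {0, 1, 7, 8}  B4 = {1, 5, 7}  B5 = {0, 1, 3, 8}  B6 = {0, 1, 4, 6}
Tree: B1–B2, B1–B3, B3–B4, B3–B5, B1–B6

No — edge (0,5) lies in no bag.

A tree decomposition must satisfy three properties: every vertex lies in some bag; for every edge, both endpoints lie together in some bag; and for every vertex, the bags containing it form a connected subtree. Here edge (0,5) lies in no bag, so the decomposition is invalid.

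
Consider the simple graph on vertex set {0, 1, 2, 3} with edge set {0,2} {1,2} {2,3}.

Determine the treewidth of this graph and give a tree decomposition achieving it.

Treewidth 1.
Bags: B1 = {2, 3}  B2 = {1, 2}  B3 = {0, 2}
Tree: B1–B2, B2–B3

Every bag has size at most 2, so the width is 2 − 1 = 1 and tw(G) ≤ 1. Since G has at least one edge (e.g. 2–3), it is not an edgeless graph, so tw(G) ≥ 1. Combining the bounds, tw(G) = 1.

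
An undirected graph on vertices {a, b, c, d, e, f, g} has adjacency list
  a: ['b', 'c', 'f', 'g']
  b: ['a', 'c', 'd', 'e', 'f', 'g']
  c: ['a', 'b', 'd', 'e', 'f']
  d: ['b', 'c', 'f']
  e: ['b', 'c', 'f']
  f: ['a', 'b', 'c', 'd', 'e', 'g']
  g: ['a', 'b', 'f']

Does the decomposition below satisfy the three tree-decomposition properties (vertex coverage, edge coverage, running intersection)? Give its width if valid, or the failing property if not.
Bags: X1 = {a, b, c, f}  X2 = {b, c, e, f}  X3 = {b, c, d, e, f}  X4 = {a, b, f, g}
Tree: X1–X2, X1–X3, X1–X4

A tree decomposition must satisfy three properties: every vertex lies in some bag; for every edge, both endpoints lie together in some bag; and for every vertex, the bags containing it form a connected subtree. Here bags containing vertex e are not connected in the tree, so the decomposition is invalid.

No — bags containing vertex e are not connected in the tree.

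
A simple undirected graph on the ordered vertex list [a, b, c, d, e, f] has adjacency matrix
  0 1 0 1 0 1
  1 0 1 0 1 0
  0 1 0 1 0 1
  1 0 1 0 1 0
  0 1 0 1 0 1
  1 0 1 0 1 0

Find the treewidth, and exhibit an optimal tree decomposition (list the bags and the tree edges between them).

Every bag has size at most 4, so the width is 4 − 1 = 3 and tw(G) ≤ 3. For the lower bound: the 4 vertex sets {b,c}, {a,d}, {f}, {e} are disjoint, each induces a connected subgraph, and every pair is joined by at least one edge of G. Contracting each set to a single vertex therefore yields K_{4} as a minor, and since treewidth is minor-monotone, tw(G) ≥ tw(K_{4}) = 3. Hence tw(G) = 3 exactly.

Treewidth 3.
One such decomposition:
Bags: B1 = {b, c, d, f}  B2 = {a, b, d, f}  B3 = {b, d, e, f}
Tree: B1–B2, B2–B3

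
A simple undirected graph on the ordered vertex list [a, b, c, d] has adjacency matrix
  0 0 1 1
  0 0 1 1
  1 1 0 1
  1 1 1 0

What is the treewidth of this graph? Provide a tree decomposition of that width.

Treewidth 2.
One optimal decomposition is:
Bags: B1 = {a, c, d}  B2 = {b, c, d}
Tree: B1–B2

Every bag has size at most 3, so the width is 3 − 1 = 2 and tw(G) ≤ 2. Conversely, {a, c, d} is a clique of size 3, and the vertices of any clique must share a bag in every tree decomposition; so some bag has ≥ 3 vertices and tw(G) ≥ 2. Hence tw(G) = 2 exactly.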